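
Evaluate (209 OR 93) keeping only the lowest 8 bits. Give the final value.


Step 1: 209 | 93 = 221
Step 2: 221 & 255 = 221

221


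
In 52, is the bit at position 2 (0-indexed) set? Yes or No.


0b110100, bit 2 = 1. Yes

Yes


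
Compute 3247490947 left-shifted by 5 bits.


0b11000001100100001100011110000011 << 5 = 0b1100000110010000110001111000001100000 = 103919710304

103919710304


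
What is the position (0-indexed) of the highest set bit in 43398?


0b1010100110000110. Highest set bit at position 15

15


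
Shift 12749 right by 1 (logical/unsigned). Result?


0b11000111001101 >> 1 = 0b1100011100110 = 6374

6374


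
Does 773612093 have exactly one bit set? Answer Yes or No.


0b101110000111000110001000111101. Multiple bits set => No

No


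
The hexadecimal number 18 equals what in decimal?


18 hex = 24 decimal

24


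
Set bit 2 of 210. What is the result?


210 | (1 << 2) = 210 | 4 = 214

214


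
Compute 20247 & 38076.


0b100111100010111 & 0b1001010010111100 = 0b10000010100 = 1044

1044


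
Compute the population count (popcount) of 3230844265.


0b11000000100100101100010101101001 has 13 set bits

13


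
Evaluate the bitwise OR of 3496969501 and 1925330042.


0b11010000011011111000010100011101 | 0b1110010110000100011010001111010 = 0b11110010111011111011010101111111 = 4075795839

4075795839


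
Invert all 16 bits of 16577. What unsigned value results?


16577 ^ 65535 = 48958

48958


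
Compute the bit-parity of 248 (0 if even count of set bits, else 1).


0b11111000 has 5 ones => parity 1

1


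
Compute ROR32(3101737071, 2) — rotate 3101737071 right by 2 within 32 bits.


Rotate 0b10111000111000001100000001101111 right by 2 (32-bit) = 0b11101110001110000011000000011011 = 3996659739

3996659739


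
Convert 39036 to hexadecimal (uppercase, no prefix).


39036 = 987C hex

987C


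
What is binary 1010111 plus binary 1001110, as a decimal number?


1010111 + 1001110 = 10100101 = 165

165


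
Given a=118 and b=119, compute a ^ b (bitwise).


118 ^ 119 = 1

1


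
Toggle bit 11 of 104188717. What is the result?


104188717 ^ (1 << 11) = 104188717 ^ 2048 = 104186669

104186669


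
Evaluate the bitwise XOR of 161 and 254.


0b10100001 ^ 0b11111110 = 0b1011111 = 95

95


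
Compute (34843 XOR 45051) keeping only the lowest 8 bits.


Step 1: 34843 ^ 45051 = 10208
Step 2: 10208 & 255 = 224

224


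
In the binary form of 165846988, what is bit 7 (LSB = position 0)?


0b1001111000101001111111001100, position 7 = 1

1


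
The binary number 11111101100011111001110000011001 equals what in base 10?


11111101100011111001110000011001 in decimal = 4254047257

4254047257


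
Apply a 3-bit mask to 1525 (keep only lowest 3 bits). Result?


1525 & 7 = 5

5


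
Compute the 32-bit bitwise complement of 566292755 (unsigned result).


~0b100001110000001111000100010011 = 0b11011110001111110000111011101100 = 3728674540 (32-bit unsigned)

3728674540


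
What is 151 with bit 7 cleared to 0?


151 & ~(1 << 7) = 23

23


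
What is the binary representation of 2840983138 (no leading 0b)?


2840983138 = 10101001010101011111011001100010 in binary

10101001010101011111011001100010


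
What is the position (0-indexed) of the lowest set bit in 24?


0b11000. Lowest set bit at position 3

3


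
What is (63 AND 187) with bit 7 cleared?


Step 1: 63 & 187 = 59
Step 2: 59 & ~(1 << 7) = 59

59


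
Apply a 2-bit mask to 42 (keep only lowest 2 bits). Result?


42 & 3 = 2

2


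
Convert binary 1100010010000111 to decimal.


1100010010000111 in decimal = 50311

50311


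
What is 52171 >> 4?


0b1100101111001011 >> 4 = 0b110010111100 = 3260

3260


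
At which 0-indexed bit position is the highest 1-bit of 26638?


0b110100000001110. Highest set bit at position 14

14


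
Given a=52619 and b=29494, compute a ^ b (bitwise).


52619 ^ 29494 = 48829

48829


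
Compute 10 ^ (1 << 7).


10 ^ (1 << 7) = 10 ^ 128 = 138

138


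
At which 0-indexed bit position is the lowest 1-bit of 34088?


0b1000010100101000. Lowest set bit at position 3

3


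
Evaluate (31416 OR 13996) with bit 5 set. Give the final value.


Step 1: 31416 | 13996 = 32444
Step 2: 32444 | (1 << 5) = 32444 | 32 = 32444

32444


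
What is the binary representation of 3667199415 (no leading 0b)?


3667199415 = 11011010100101010000010110110111 in binary

11011010100101010000010110110111


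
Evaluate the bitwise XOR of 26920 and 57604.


0b110100100101000 ^ 0b1110000100000100 = 0b1000100000101100 = 34860

34860


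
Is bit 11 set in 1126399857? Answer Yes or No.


0b1000011001000110111111101110001, bit 11 = 1. Yes

Yes


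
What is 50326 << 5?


0b1100010010010110 << 5 = 0b110001001001011000000 = 1610432

1610432


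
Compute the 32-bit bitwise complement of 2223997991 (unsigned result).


~0b10000100100011111000010000100111 = 0b1111011011100000111101111011000 = 2070969304 (32-bit unsigned)

2070969304


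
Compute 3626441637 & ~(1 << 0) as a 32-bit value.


3626441637 & ~(1 << 0) = 3626441636

3626441636


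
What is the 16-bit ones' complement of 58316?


58316 ^ 65535 = 7219

7219


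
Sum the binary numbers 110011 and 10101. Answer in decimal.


110011 + 10101 = 1001000 = 72

72


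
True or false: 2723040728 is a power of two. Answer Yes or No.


0b10100010010011100100110111011000. Multiple bits set => No

No


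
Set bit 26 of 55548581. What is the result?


55548581 | (1 << 26) = 55548581 | 67108864 = 122657445

122657445


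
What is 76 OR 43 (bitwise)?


0b1001100 | 0b101011 = 0b1101111 = 111

111


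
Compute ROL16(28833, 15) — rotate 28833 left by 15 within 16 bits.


Rotate 0b111000010100001 left by 15 (16-bit) = 0b1011100001010000 = 47184

47184


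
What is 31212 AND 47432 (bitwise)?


0b111100111101100 & 0b1011100101001000 = 0b11100101001000 = 14664

14664


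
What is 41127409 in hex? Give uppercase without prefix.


41127409 = 2738DF1 hex

2738DF1


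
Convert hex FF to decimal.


FF hex = 255 decimal

255


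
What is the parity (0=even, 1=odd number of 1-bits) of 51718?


0b1100101000000110 has 6 ones => parity 0

0


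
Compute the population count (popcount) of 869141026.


0b110011110011100000101000100010 has 13 set bits

13


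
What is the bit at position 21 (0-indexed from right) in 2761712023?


0b10100100100111000110000110010111, position 21 = 0

0


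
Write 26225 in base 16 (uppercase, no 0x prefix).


26225 = 6671 hex

6671


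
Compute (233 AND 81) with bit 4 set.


Step 1: 233 & 81 = 65
Step 2: 65 | (1 << 4) = 65 | 16 = 81

81


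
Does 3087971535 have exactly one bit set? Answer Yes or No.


0b10111000000011101011010011001111. Multiple bits set => No

No


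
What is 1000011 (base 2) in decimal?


1000011 in decimal = 67

67


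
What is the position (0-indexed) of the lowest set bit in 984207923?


0b111010101010011101001000110011. Lowest set bit at position 0

0


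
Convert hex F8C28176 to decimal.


F8C28176 hex = 4173496694 decimal

4173496694


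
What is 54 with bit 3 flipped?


54 ^ (1 << 3) = 54 ^ 8 = 62

62


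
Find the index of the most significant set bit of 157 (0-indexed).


0b10011101. Highest set bit at position 7

7


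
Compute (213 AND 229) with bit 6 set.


Step 1: 213 & 229 = 197
Step 2: 197 | (1 << 6) = 197 | 64 = 197

197


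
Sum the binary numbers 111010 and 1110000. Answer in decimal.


111010 + 1110000 = 10101010 = 170

170


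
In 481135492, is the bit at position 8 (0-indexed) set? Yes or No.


0b11100101011011000101110000100, bit 8 = 1. Yes

Yes


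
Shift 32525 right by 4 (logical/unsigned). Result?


0b111111100001101 >> 4 = 0b11111110000 = 2032

2032


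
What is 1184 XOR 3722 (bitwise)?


0b10010100000 ^ 0b111010001010 = 0b101000101010 = 2602

2602


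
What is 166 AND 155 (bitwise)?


0b10100110 & 0b10011011 = 0b10000010 = 130

130


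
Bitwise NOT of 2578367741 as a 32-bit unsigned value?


~0b10011001101011101100010011111101 = 0b1100110010100010011101100000010 = 1716599554 (32-bit unsigned)

1716599554


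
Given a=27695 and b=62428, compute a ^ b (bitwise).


27695 ^ 62428 = 40947

40947


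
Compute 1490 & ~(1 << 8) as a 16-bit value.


1490 & ~(1 << 8) = 1234

1234


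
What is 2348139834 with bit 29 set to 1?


2348139834 | (1 << 29) = 2348139834 | 536870912 = 2885010746

2885010746


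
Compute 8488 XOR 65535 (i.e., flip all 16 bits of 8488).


8488 ^ 65535 = 57047

57047


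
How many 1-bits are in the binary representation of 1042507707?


0b111110001000110110011110111011 has 19 set bits

19


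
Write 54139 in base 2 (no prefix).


54139 = 1101001101111011 in binary

1101001101111011


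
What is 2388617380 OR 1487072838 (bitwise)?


0b10001110010111110110100010100100 | 0b1011000101000101110111001000110 = 0b11011110111111111110111011100110 = 3741314790

3741314790


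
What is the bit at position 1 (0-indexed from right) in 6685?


0b1101000011101, position 1 = 0

0


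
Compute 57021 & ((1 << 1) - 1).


57021 & 1 = 1

1


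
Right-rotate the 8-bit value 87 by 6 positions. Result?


Rotate 0b1010111 right by 6 (8-bit) = 0b1011101 = 93

93


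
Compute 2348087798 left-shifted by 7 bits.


0b10001011111101001111100111110110 << 7 = 0b100010111111010011111001111101100000000 = 300555238144

300555238144


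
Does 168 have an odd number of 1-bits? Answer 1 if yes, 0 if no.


0b10101000 has 3 ones => parity 1

1


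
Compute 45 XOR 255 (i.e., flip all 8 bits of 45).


45 ^ 255 = 210

210


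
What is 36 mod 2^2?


36 & 3 = 0

0


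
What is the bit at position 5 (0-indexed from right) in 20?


0b10100, position 5 = 0

0


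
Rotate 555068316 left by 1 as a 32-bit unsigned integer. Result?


Rotate 0b100001000101011010101110011100 left by 1 (32-bit) = 0b1000010001010110101011100111000 = 1110136632

1110136632


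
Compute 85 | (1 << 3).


85 | (1 << 3) = 85 | 8 = 93

93


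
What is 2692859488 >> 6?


0b10100000100000011100011001100000 >> 6 = 0b10100000100000011100011001 = 42075929

42075929


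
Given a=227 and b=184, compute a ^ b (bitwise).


227 ^ 184 = 91

91


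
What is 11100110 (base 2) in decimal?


11100110 in decimal = 230

230


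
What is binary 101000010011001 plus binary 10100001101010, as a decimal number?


101000010011001 + 10100001101010 = 111100100000011 = 30979

30979


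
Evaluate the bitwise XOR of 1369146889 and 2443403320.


0b1010001100110111000011000001001 ^ 0b10010001101000110110000000111000 = 0b11000000001110001110011000110001 = 3224954417

3224954417


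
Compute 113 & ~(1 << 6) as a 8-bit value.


113 & ~(1 << 6) = 49

49


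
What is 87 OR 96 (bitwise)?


0b1010111 | 0b1100000 = 0b1110111 = 119

119


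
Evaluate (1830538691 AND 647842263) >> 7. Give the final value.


Step 1: 1830538691 & 647842263 = 605637059
Step 2: 605637059 >> 7 = 4731539

4731539


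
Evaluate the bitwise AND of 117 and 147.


0b1110101 & 0b10010011 = 0b10001 = 17

17


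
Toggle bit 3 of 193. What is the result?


193 ^ (1 << 3) = 193 ^ 8 = 201

201


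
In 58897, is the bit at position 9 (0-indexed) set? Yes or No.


0b1110011000010001, bit 9 = 1. Yes

Yes


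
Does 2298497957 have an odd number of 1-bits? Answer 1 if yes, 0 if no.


0b10001001000000000100101110100101 has 11 ones => parity 1

1


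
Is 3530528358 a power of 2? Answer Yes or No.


0b11010010011011111001011001100110. Multiple bits set => No

No


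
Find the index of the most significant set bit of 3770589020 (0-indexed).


0b11100000101111101001111101011100. Highest set bit at position 31

31


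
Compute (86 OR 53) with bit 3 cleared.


Step 1: 86 | 53 = 119
Step 2: 119 & ~(1 << 3) = 119

119


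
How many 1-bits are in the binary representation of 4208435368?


0b11111010110101111010000010101000 has 17 set bits

17


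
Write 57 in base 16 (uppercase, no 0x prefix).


57 = 39 hex

39


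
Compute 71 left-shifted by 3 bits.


0b1000111 << 3 = 0b1000111000 = 568

568


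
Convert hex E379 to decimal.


E379 hex = 58233 decimal

58233


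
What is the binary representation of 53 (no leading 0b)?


53 = 110101 in binary

110101


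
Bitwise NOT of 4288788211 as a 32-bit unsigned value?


~0b11111111101000011011011011110011 = 0b10111100100100100001100 = 6179084 (32-bit unsigned)

6179084


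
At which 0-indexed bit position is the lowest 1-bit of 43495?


0b1010100111100111. Lowest set bit at position 0

0


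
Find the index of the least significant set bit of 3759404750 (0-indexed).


0b11100000000100111111011011001110. Lowest set bit at position 1

1


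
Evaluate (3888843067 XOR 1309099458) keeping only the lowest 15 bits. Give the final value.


Step 1: 3888843067 ^ 1309099458 = 2848738553
Step 2: 2848738553 & 32767 = 19705

19705


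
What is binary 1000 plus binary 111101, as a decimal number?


1000 + 111101 = 1000101 = 69

69


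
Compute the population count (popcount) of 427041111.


0b11001011101000010000101010111 has 14 set bits

14


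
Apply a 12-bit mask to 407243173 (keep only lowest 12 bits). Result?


407243173 & 4095 = 2469

2469


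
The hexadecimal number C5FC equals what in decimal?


C5FC hex = 50684 decimal

50684


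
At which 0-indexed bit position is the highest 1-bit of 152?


0b10011000. Highest set bit at position 7

7


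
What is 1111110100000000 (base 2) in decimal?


1111110100000000 in decimal = 64768

64768


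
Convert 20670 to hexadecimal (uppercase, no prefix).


20670 = 50BE hex

50BE


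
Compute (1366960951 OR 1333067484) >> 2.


Step 1: 1366960951 | 1333067484 = 1602158591
Step 2: 1602158591 >> 2 = 400539647

400539647


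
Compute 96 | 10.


0b1100000 | 0b1010 = 0b1101010 = 106

106


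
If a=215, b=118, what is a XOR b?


215 ^ 118 = 161

161


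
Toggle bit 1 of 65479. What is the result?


65479 ^ (1 << 1) = 65479 ^ 2 = 65477

65477


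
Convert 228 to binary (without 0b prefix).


228 = 11100100 in binary

11100100


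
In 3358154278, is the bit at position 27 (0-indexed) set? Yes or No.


0b11001000001010010101111000100110, bit 27 = 1. Yes

Yes


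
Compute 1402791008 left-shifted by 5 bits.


0b1010011100111001110010001100000 << 5 = 0b101001110011100111001000110000000000 = 44889312256

44889312256


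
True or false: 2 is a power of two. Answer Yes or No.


0b10. Only one bit set => Yes

Yes


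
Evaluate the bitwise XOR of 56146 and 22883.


0b1101101101010010 ^ 0b101100101100011 = 0b1000001000110001 = 33329

33329


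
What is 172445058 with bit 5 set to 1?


172445058 | (1 << 5) = 172445058 | 32 = 172445090

172445090


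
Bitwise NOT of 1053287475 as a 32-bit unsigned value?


~0b111110110001111110010000110011 = 0b11000001001110000001101111001100 = 3241679820 (32-bit unsigned)

3241679820


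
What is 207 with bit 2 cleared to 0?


207 & ~(1 << 2) = 203

203


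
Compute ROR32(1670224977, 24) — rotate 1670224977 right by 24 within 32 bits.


Rotate 0b1100011100011011001110001010001 right by 24 (32-bit) = 0b10001101100111000101000101100011 = 2375831907

2375831907


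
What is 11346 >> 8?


0b10110001010010 >> 8 = 0b101100 = 44

44


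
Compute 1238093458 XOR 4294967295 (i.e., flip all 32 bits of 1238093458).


1238093458 ^ 4294967295 = 3056873837

3056873837


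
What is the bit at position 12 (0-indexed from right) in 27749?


0b110110001100101, position 12 = 0

0


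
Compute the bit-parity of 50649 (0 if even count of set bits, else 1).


0b1100010111011001 has 9 ones => parity 1

1


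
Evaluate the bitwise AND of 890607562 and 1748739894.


0b110101000101011001011111001010 & 0b1101000001110111010011100110110 = 0b100000000100011000011100000010 = 538019586

538019586


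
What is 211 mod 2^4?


211 & 15 = 3

3


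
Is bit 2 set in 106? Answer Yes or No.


0b1101010, bit 2 = 0. No

No


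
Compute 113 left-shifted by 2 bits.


0b1110001 << 2 = 0b111000100 = 452

452


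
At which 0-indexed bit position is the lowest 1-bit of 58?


0b111010. Lowest set bit at position 1

1


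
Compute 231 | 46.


0b11100111 | 0b101110 = 0b11101111 = 239

239


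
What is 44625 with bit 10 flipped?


44625 ^ (1 << 10) = 44625 ^ 1024 = 43601

43601


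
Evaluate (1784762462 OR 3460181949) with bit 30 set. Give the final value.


Step 1: 1784762462 | 3460181949 = 4001333247
Step 2: 4001333247 | (1 << 30) = 4001333247 | 1073741824 = 4001333247

4001333247


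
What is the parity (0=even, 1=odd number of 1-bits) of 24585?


0b110000000001001 has 4 ones => parity 0

0


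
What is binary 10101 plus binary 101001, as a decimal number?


10101 + 101001 = 111110 = 62

62


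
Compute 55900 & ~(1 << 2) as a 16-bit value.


55900 & ~(1 << 2) = 55896

55896


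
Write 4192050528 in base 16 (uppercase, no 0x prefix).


4192050528 = F9DD9D60 hex

F9DD9D60


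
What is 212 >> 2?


0b11010100 >> 2 = 0b110101 = 53

53


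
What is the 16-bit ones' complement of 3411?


3411 ^ 65535 = 62124

62124


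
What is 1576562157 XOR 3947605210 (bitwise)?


0b1011101111110000110110111101101 ^ 0b11101011010010111010110011011010 = 0b10110110101100111100000100110111 = 3065233719

3065233719


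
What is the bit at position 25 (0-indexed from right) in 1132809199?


0b1000011100001010100101111101111, position 25 = 1

1


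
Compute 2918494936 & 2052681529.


0b10101101111101001011001011011000 & 0b1111010010110010110111100111001 = 0b101000010100000010001000011000 = 676340248

676340248


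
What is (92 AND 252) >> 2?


Step 1: 92 & 252 = 92
Step 2: 92 >> 2 = 23

23


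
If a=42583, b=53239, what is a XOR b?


42583 ^ 53239 = 27040

27040


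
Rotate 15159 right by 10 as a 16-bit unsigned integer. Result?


Rotate 0b11101100110111 right by 10 (16-bit) = 0b1100110111001110 = 52686

52686


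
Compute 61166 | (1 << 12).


61166 | (1 << 12) = 61166 | 4096 = 65262

65262


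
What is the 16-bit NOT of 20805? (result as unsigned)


~0b101000101000101 = 0b1010111010111010 = 44730 (16-bit unsigned)

44730


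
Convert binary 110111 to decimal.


110111 in decimal = 55

55


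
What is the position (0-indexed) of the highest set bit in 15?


0b1111. Highest set bit at position 3

3


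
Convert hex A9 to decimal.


A9 hex = 169 decimal

169


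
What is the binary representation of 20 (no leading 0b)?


20 = 10100 in binary

10100


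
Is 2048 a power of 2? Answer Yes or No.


0b100000000000. Only one bit set => Yes

Yes


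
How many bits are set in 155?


0b10011011 has 5 set bits

5


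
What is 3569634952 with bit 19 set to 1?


3569634952 | (1 << 19) = 3569634952 | 524288 = 3570159240

3570159240


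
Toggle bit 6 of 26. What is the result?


26 ^ (1 << 6) = 26 ^ 64 = 90

90


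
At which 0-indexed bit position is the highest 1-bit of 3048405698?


0b10110101101100101111101011000010. Highest set bit at position 31

31


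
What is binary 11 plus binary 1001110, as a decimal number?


11 + 1001110 = 1010001 = 81

81


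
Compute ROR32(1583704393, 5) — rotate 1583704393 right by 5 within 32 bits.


Rotate 0b1011110011001010110100101001001 right by 5 (32-bit) = 0b1001010111100110010101101001010 = 1257450314

1257450314


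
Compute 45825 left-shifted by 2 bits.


0b1011001100000001 << 2 = 0b101100110000000100 = 183300

183300


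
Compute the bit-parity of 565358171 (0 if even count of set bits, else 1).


0b100001101100101010111001011011 has 16 ones => parity 0

0


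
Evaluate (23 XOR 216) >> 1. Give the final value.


Step 1: 23 ^ 216 = 207
Step 2: 207 >> 1 = 103

103


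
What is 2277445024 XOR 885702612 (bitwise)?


0b10000111101111110000110110100000 ^ 0b110100110010101011111111010100 = 0b10110011011101011011001001110100 = 3010835060

3010835060


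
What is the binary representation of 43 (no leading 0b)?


43 = 101011 in binary

101011


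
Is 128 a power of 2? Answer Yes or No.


0b10000000. Only one bit set => Yes

Yes


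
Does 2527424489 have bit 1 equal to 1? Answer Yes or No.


0b10010110101001010110111111101001, bit 1 = 0. No

No


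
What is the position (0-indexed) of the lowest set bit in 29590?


0b111001110010110. Lowest set bit at position 1

1


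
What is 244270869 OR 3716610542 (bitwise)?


0b1110100011110100011100010101 | 0b11011101100001101111100111101110 = 0b11011111100011111111111111111111 = 3750756351

3750756351


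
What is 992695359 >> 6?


0b111011001010110101010000111111 >> 6 = 0b111011001010110101010000 = 15510864

15510864


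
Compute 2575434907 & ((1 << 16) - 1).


2575434907 & 65535 = 1179

1179


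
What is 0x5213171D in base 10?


5213171D hex = 1376982813 decimal

1376982813


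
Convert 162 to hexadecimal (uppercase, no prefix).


162 = A2 hex

A2


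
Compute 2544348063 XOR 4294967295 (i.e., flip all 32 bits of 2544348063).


2544348063 ^ 4294967295 = 1750619232

1750619232


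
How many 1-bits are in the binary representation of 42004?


0b1010010000010100 has 5 set bits

5


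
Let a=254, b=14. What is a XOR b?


254 ^ 14 = 240

240


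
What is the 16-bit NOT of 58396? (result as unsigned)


~0b1110010000011100 = 0b1101111100011 = 7139 (16-bit unsigned)

7139


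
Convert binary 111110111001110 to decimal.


111110111001110 in decimal = 32206

32206


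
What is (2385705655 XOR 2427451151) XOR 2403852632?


Step 1: 2385705655 ^ 2427451151 = 513609144
Step 2: 513609144 ^ 2403852632 = 2447043808

2447043808


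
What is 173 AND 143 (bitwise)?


0b10101101 & 0b10001111 = 0b10001101 = 141

141


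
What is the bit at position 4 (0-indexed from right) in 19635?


0b100110010110011, position 4 = 1

1


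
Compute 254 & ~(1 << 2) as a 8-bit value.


254 & ~(1 << 2) = 250

250


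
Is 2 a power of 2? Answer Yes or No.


0b10. Only one bit set => Yes

Yes


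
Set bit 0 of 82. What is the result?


82 | (1 << 0) = 82 | 1 = 83

83


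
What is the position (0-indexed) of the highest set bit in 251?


0b11111011. Highest set bit at position 7

7


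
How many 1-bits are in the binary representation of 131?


0b10000011 has 3 set bits

3


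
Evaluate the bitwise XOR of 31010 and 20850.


0b111100100100010 ^ 0b101000101110010 = 0b10100001010000 = 10320

10320


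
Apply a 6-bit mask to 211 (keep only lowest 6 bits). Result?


211 & 63 = 19

19


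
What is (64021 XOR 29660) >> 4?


Step 1: 64021 ^ 29660 = 35273
Step 2: 35273 >> 4 = 2204

2204


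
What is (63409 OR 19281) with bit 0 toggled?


Step 1: 63409 | 19281 = 65521
Step 2: 65521 ^ (1 << 0) = 65521 ^ 1 = 65520

65520


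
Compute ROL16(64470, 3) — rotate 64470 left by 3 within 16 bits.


Rotate 0b1111101111010110 left by 3 (16-bit) = 0b1101111010110111 = 57015

57015


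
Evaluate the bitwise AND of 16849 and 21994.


0b100000111010001 & 0b101010111101010 = 0b100000111000000 = 16832

16832


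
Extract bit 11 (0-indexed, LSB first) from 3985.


0b111110010001, position 11 = 1

1


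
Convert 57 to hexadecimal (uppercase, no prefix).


57 = 39 hex

39


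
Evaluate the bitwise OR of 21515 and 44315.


0b101010000001011 | 0b1010110100011011 = 0b1111110100011011 = 64795

64795


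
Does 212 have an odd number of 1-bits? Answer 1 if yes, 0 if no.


0b11010100 has 4 ones => parity 0

0


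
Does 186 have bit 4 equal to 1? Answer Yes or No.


0b10111010, bit 4 = 1. Yes

Yes


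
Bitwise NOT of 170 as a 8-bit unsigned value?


~0b10101010 = 0b1010101 = 85 (8-bit unsigned)

85


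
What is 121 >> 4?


0b1111001 >> 4 = 0b111 = 7

7


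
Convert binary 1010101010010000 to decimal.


1010101010010000 in decimal = 43664

43664


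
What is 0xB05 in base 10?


B05 hex = 2821 decimal

2821


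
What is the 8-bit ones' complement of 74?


74 ^ 255 = 181

181


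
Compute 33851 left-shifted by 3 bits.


0b1000010000111011 << 3 = 0b1000010000111011000 = 270808

270808


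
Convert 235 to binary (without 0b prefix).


235 = 11101011 in binary

11101011


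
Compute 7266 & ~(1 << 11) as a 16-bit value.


7266 & ~(1 << 11) = 5218

5218


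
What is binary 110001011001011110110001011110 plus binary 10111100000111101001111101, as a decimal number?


110001011001011110110001011110 + 10111100000111101001111101 = 110100010101100110011011011011 = 878077659

878077659


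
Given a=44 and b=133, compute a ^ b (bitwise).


44 ^ 133 = 169

169


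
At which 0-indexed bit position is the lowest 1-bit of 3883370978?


0b11100111011101111000100111100010. Lowest set bit at position 1

1


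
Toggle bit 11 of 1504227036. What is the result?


1504227036 ^ (1 << 11) = 1504227036 ^ 2048 = 1504224988

1504224988


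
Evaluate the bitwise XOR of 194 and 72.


0b11000010 ^ 0b1001000 = 0b10001010 = 138

138


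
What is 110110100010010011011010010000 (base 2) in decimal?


110110100010010011011010010000 in decimal = 914962064

914962064


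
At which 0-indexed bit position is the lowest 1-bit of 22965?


0b101100110110101. Lowest set bit at position 0

0


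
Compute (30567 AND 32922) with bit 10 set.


Step 1: 30567 & 32922 = 2
Step 2: 2 | (1 << 10) = 2 | 1024 = 1026

1026


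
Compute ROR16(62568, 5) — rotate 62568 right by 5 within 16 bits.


Rotate 0b1111010001101000 right by 5 (16-bit) = 0b100011110100011 = 18339

18339


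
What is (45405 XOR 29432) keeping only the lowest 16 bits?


Step 1: 45405 ^ 29432 = 50085
Step 2: 50085 & 65535 = 50085

50085


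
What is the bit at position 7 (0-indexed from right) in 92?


0b1011100, position 7 = 0

0


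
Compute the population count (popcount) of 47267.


0b1011100010100011 has 8 set bits

8


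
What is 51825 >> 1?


0b1100101001110001 >> 1 = 0b110010100111000 = 25912

25912


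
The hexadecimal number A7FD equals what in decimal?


A7FD hex = 43005 decimal

43005


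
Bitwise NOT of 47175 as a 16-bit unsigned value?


~0b1011100001000111 = 0b100011110111000 = 18360 (16-bit unsigned)

18360


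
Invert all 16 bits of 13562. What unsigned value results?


13562 ^ 65535 = 51973

51973


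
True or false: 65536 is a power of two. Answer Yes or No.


0b10000000000000000. Only one bit set => Yes

Yes


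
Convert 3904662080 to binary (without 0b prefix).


3904662080 = 11101000101111000110101001000000 in binary

11101000101111000110101001000000


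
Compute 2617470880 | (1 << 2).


2617470880 | (1 << 2) = 2617470880 | 4 = 2617470884

2617470884


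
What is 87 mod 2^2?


87 & 3 = 3

3


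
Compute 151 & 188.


0b10010111 & 0b10111100 = 0b10010100 = 148

148


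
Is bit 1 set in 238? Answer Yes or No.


0b11101110, bit 1 = 1. Yes

Yes


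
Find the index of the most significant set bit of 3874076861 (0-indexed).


0b11100110111010011011100010111101. Highest set bit at position 31

31


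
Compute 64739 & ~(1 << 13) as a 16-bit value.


64739 & ~(1 << 13) = 56547

56547


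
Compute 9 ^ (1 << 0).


9 ^ (1 << 0) = 9 ^ 1 = 8

8


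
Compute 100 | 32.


0b1100100 | 0b100000 = 0b1100100 = 100

100


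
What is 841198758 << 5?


0b110010001000111010110010100110 << 5 = 0b11001000100011101011001010011000000 = 26918360256

26918360256


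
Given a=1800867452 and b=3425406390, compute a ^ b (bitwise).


1800867452 ^ 3425406390 = 2809955274

2809955274


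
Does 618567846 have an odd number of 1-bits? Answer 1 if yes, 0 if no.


0b100100110111101001100010100110 has 15 ones => parity 1

1


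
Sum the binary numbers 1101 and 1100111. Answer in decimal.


1101 + 1100111 = 1110100 = 116

116


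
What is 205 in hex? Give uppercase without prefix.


205 = CD hex

CD


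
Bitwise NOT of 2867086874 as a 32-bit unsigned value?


~0b10101010111001000100011000011010 = 0b1010101000110111011100111100101 = 1427880421 (32-bit unsigned)

1427880421


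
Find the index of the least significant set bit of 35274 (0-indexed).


0b1000100111001010. Lowest set bit at position 1

1


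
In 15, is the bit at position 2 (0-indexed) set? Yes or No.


0b1111, bit 2 = 1. Yes

Yes


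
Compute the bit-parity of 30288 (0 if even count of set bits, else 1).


0b111011001010000 has 7 ones => parity 1

1


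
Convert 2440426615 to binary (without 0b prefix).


2440426615 = 10010001011101011111010001110111 in binary

10010001011101011111010001110111


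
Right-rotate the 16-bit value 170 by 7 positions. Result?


Rotate 0b10101010 right by 7 (16-bit) = 0b101010000000001 = 21505

21505


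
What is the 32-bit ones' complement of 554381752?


554381752 ^ 4294967295 = 3740585543

3740585543


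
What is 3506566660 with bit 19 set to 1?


3506566660 | (1 << 19) = 3506566660 | 524288 = 3507090948

3507090948


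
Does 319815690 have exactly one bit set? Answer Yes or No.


0b10011000100000000000000001010. Multiple bits set => No

No


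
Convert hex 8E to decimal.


8E hex = 142 decimal

142


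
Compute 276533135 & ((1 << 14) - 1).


276533135 & 16383 = 3983

3983


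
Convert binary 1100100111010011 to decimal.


1100100111010011 in decimal = 51667

51667


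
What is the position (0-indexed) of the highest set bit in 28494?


0b110111101001110. Highest set bit at position 14

14


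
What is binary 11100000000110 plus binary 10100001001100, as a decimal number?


11100000000110 + 10100001001100 = 110000001010010 = 24658

24658


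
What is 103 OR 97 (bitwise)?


0b1100111 | 0b1100001 = 0b1100111 = 103

103


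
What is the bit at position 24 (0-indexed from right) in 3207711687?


0b10111111001100011100101111000111, position 24 = 1

1


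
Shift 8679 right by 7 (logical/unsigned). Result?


0b10000111100111 >> 7 = 0b1000011 = 67

67


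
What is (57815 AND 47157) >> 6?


Step 1: 57815 & 47157 = 40981
Step 2: 40981 >> 6 = 640

640


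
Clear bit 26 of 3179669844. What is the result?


3179669844 & ~(1 << 26) = 3112560980

3112560980


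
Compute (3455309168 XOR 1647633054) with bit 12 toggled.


Step 1: 3455309168 ^ 1647633054 = 2949068782
Step 2: 2949068782 ^ (1 << 12) = 2949068782 ^ 4096 = 2949064686

2949064686


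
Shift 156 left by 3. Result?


0b10011100 << 3 = 0b10011100000 = 1248

1248


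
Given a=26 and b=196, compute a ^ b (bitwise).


26 ^ 196 = 222

222


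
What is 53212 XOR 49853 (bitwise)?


0b1100111111011100 ^ 0b1100001010111101 = 0b110101100001 = 3425

3425


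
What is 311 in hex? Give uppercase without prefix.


311 = 137 hex

137


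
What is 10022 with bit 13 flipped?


10022 ^ (1 << 13) = 10022 ^ 8192 = 1830

1830


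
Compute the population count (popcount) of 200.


0b11001000 has 3 set bits

3


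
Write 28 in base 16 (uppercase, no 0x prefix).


28 = 1C hex

1C


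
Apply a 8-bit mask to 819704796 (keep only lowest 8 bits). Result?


819704796 & 255 = 220

220


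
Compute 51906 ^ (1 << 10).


51906 ^ (1 << 10) = 51906 ^ 1024 = 52930

52930


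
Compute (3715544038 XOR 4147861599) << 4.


Step 1: 3715544038 ^ 4147861599 = 709749689
Step 2: 709749689 << 4 = 11355995024

11355995024


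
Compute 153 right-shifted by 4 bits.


0b10011001 >> 4 = 0b1001 = 9

9


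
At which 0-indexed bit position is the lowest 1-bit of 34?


0b100010. Lowest set bit at position 1

1


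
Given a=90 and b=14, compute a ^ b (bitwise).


90 ^ 14 = 84

84


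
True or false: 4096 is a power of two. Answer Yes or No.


0b1000000000000. Only one bit set => Yes

Yes


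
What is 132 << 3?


0b10000100 << 3 = 0b10000100000 = 1056

1056


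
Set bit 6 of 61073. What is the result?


61073 | (1 << 6) = 61073 | 64 = 61137

61137


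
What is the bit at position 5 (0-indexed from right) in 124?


0b1111100, position 5 = 1

1


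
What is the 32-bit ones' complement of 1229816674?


1229816674 ^ 4294967295 = 3065150621

3065150621


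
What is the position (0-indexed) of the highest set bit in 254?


0b11111110. Highest set bit at position 7

7


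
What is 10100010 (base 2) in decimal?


10100010 in decimal = 162

162


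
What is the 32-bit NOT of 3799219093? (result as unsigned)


~0b11100010011100110111101110010101 = 0b11101100011001000010001101010 = 495748202 (32-bit unsigned)

495748202


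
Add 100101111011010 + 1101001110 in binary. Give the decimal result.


100101111011010 + 1101001110 = 100111100101000 = 20264

20264


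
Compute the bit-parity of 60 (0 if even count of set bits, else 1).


0b111100 has 4 ones => parity 0

0


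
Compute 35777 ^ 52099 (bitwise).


0b1000101111000001 ^ 0b1100101110000011 = 0b100000001000010 = 16450

16450


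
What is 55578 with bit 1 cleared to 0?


55578 & ~(1 << 1) = 55576

55576


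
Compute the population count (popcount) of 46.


0b101110 has 4 set bits

4


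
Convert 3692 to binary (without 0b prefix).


3692 = 111001101100 in binary

111001101100


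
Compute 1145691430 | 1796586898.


0b1000100010010011101110100100110 | 0b1101011000101011011110110010010 = 0b1101111010111011111110110110110 = 1868430774

1868430774


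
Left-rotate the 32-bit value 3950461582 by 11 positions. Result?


Rotate 0b11101011011101110100001010001110 left by 11 (32-bit) = 0b10111010000101000111011101011011 = 3121903451

3121903451


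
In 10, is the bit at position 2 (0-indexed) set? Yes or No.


0b1010, bit 2 = 0. No

No


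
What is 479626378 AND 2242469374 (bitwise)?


0b11100100101101000010010001010 & 0b10000101101010010101110111111110 = 0b100100000000000010010001010 = 75498634

75498634


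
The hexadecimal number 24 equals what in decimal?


24 hex = 36 decimal

36


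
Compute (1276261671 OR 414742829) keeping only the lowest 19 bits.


Step 1: 1276261671 | 414742829 = 1555725615
Step 2: 1555725615 & 524287 = 163119

163119


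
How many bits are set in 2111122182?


0b1111101110101010010101100000110 has 17 set bits

17


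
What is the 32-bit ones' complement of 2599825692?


2599825692 ^ 4294967295 = 1695141603

1695141603


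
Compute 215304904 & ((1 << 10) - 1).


215304904 & 1023 = 712

712


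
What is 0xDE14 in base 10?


DE14 hex = 56852 decimal

56852


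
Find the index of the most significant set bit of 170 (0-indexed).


0b10101010. Highest set bit at position 7

7


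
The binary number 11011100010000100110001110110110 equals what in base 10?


11011100010000100110001110110110 in decimal = 3695338422

3695338422


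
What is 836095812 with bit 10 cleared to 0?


836095812 & ~(1 << 10) = 836094788

836094788


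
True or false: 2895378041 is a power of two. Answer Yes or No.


0b10101100100100111111011001111001. Multiple bits set => No

No


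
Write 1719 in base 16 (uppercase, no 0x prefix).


1719 = 6B7 hex

6B7


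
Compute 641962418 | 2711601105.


0b100110010000111001000110110010 | 0b10100001100111111011111111010001 = 0b10100111110111111011111111110011 = 2816458739

2816458739


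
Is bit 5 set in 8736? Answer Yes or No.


0b10001000100000, bit 5 = 1. Yes

Yes


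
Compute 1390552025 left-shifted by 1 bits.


0b1010010111000100010001111011001 << 1 = 0b10100101110001000100011110110010 = 2781104050

2781104050


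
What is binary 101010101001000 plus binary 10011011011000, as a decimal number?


101010101001000 + 10011011011000 = 111110000100000 = 31776

31776


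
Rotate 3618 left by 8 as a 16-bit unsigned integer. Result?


Rotate 0b111000100010 left by 8 (16-bit) = 0b10001000001110 = 8718

8718


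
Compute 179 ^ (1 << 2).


179 ^ (1 << 2) = 179 ^ 4 = 183

183


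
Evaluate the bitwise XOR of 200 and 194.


0b11001000 ^ 0b11000010 = 0b1010 = 10

10


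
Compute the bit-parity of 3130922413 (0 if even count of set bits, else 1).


0b10111010100111100001010110101101 has 18 ones => parity 0

0


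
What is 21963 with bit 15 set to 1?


21963 | (1 << 15) = 21963 | 32768 = 54731

54731


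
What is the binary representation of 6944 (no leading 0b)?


6944 = 1101100100000 in binary

1101100100000


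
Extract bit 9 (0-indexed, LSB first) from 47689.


0b1011101001001001, position 9 = 1

1


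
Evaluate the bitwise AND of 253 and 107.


0b11111101 & 0b1101011 = 0b1101001 = 105

105


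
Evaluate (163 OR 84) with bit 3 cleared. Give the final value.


Step 1: 163 | 84 = 247
Step 2: 247 & ~(1 << 3) = 247

247


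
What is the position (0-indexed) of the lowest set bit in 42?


0b101010. Lowest set bit at position 1

1


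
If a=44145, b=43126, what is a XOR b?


44145 ^ 43126 = 1031

1031


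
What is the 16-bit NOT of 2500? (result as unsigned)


~0b100111000100 = 0b1111011000111011 = 63035 (16-bit unsigned)

63035


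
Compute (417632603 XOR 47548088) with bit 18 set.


Step 1: 417632603 ^ 47548088 = 439424995
Step 2: 439424995 | (1 << 18) = 439424995 | 262144 = 439687139

439687139


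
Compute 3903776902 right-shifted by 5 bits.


0b11101000101011101110100010000110 >> 5 = 0b111010001010111011101000100 = 121993028

121993028


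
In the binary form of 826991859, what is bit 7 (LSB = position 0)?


0b110001010010101110010011110011, position 7 = 1

1


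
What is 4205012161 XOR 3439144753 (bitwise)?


0b11111010101000110110010011000001 ^ 0b11001100111111010010111100110001 = 0b110110010111100100101111110000 = 912149488

912149488


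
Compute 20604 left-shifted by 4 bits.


0b101000001111100 << 4 = 0b1010000011111000000 = 329664

329664


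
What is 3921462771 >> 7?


0b11101001101111001100010111110011 >> 7 = 0b1110100110111100110001011 = 30636427

30636427


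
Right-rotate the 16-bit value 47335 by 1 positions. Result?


Rotate 0b1011100011100111 right by 1 (16-bit) = 0b1101110001110011 = 56435

56435


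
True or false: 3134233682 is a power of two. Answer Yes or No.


0b10111010110100001001110001010010. Multiple bits set => No

No


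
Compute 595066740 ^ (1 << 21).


595066740 ^ (1 << 21) = 595066740 ^ 2097152 = 592969588

592969588


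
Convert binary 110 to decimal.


110 in decimal = 6

6
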